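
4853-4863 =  - 10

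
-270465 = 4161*(-65) 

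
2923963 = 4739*617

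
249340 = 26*9590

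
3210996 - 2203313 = 1007683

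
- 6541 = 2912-9453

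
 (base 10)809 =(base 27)12Q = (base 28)10p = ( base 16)329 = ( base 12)575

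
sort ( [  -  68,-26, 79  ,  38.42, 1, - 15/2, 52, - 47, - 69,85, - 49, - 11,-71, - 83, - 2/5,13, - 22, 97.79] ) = [-83, - 71, - 69, - 68, - 49, -47 , - 26, - 22,-11, - 15/2, - 2/5, 1,13, 38.42,52, 79 , 85,97.79]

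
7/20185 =7/20185 = 0.00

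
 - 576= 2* (-288 )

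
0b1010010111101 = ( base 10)5309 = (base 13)2555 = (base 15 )188E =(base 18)g6h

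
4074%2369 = 1705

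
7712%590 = 42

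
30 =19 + 11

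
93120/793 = 117  +  339/793 = 117.43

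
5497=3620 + 1877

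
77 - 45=32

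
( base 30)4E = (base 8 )206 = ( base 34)3W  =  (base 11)112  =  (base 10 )134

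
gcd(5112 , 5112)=5112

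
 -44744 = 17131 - 61875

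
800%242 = 74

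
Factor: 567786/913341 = 2^1*11^(  -  1 )*13^( - 1)*173^1*547^1*2129^( - 1 ) = 189262/304447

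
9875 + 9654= 19529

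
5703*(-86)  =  -490458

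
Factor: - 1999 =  - 1999^1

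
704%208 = 80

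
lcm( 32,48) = 96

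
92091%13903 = 8673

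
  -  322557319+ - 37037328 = -359594647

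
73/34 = 2 + 5/34 = 2.15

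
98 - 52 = 46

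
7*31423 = 219961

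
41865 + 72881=114746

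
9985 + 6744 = 16729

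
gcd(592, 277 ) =1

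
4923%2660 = 2263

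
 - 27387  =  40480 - 67867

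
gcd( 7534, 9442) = 2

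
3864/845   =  4 + 484/845 = 4.57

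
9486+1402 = 10888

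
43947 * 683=30015801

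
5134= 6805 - 1671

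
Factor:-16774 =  - 2^1* 8387^1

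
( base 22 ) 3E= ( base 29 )2M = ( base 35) 2a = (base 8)120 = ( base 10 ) 80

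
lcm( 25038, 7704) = 100152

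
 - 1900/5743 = -1 + 3843/5743 = - 0.33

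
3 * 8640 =25920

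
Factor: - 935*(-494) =2^1 * 5^1 * 11^1*13^1*17^1*19^1 = 461890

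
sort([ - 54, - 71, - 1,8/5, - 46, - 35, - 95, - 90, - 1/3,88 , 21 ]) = [ - 95,  -  90, - 71, - 54, - 46, - 35,-1, - 1/3, 8/5, 21, 88 ] 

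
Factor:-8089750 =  - 2^1*5^3*32359^1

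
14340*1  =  14340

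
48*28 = 1344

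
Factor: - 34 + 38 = 4 = 2^2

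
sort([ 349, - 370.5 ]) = [ - 370.5,349] 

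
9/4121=9/4121=0.00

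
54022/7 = 54022/7 = 7717.43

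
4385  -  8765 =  - 4380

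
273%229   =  44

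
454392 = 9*50488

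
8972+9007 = 17979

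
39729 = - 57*( -697)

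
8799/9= 977 + 2/3 = 977.67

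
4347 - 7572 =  - 3225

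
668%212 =32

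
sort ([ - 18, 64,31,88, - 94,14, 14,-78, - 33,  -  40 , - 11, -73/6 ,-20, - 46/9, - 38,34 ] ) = [-94, - 78, - 40,-38, - 33,-20,-18,  -  73/6, - 11,-46/9,14 , 14,31,34, 64, 88 ]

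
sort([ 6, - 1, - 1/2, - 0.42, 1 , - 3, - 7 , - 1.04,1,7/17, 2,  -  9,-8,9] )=[ - 9  ,  -  8  , - 7, - 3, - 1.04, - 1 , - 1/2, - 0.42 , 7/17,  1 , 1, 2, 6, 9 ] 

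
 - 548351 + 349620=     -  198731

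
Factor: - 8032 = -2^5*251^1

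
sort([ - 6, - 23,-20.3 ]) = [ - 23, - 20.3, - 6] 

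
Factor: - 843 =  - 3^1*281^1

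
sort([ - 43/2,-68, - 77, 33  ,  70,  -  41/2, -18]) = [ - 77, - 68, - 43/2, - 41/2, - 18,33,70 ] 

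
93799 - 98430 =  - 4631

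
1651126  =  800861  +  850265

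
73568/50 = 1471  +  9/25 = 1471.36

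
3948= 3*1316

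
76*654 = 49704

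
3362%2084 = 1278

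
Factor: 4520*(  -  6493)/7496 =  - 3668545/937 = -  5^1*43^1  *113^1*151^1*937^(- 1)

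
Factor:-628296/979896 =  - 47^1*557^1*40829^ (-1) = - 26179/40829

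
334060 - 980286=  - 646226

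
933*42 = 39186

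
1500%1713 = 1500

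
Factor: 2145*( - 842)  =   - 2^1*3^1*5^1*11^1* 13^1*421^1 = - 1806090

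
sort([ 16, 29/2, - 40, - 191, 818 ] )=[ - 191, -40, 29/2, 16, 818]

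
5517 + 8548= 14065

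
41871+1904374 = 1946245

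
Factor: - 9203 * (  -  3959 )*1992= 2^3*3^1*37^1*83^1*107^1*9203^1=72577876584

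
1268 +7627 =8895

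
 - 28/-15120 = 1/540 = 0.00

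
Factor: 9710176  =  2^5*7^1*67^1*  647^1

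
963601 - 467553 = 496048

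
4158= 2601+1557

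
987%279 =150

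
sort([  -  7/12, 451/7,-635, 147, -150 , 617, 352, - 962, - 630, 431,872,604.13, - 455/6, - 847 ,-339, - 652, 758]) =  [ - 962, - 847, - 652, - 635, - 630,  -  339,- 150, - 455/6,  -  7/12, 451/7, 147, 352, 431, 604.13,617, 758,872]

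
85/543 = 85/543 = 0.16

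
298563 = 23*12981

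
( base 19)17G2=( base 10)9692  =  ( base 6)112512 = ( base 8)22734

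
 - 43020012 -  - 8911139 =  - 34108873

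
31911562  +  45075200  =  76986762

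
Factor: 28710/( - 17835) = -66/41 = - 2^1*3^1*11^1*41^( - 1) 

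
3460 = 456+3004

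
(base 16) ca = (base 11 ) 174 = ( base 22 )94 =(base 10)202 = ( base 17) BF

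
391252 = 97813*4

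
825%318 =189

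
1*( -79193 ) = -79193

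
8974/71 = 8974/71=126.39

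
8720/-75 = -1744/15 = -116.27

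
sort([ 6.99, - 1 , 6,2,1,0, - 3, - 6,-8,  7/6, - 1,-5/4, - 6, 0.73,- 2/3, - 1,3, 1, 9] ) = [ -8,  -  6 , - 6, - 3 , - 5/4, - 1,-1, - 1,-2/3,0, 0.73,  1, 1 , 7/6,2,3,6, 6.99,9]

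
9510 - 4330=5180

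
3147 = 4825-1678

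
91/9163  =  13/1309 = 0.01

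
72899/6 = 12149 + 5/6 =12149.83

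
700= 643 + 57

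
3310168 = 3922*844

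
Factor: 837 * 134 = 2^1*3^3*31^1*67^1 = 112158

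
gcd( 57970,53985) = 5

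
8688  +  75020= 83708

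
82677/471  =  27559/157 = 175.54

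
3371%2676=695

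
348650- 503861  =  - 155211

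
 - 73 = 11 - 84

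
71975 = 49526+22449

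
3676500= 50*73530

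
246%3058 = 246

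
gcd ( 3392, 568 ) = 8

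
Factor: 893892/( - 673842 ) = -914/689 = - 2^1 * 13^( - 1)*53^ ( - 1 )*457^1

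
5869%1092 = 409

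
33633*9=302697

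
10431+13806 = 24237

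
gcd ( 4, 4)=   4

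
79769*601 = 47941169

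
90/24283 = 90/24283 = 0.00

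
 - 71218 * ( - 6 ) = 427308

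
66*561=37026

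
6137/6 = 1022  +  5/6 = 1022.83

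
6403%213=13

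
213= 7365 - 7152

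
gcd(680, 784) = 8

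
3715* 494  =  1835210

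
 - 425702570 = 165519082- 591221652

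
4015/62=4015/62 = 64.76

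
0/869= 0 = 0.00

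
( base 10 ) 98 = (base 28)3e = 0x62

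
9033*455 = 4110015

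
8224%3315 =1594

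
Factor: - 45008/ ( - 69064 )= 2^1* 29^1*89^( - 1) = 58/89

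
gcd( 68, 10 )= 2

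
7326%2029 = 1239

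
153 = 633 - 480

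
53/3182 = 53/3182 = 0.02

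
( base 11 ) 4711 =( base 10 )6183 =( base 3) 22111000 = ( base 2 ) 1100000100111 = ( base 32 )617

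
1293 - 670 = 623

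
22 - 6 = 16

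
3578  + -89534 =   -  85956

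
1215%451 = 313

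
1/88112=1/88112 = 0.00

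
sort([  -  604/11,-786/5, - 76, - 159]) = [ - 159, - 786/5, - 76, - 604/11]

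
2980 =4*745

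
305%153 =152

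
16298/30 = 8149/15 = 543.27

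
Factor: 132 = 2^2  *3^1*11^1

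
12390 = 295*42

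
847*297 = 251559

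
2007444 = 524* 3831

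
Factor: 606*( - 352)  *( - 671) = 2^6*3^1*11^2*61^1*101^1 = 143132352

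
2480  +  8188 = 10668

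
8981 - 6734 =2247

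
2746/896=1373/448 = 3.06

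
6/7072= 3/3536=0.00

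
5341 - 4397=944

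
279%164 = 115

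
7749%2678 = 2393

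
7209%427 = 377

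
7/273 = 1/39 = 0.03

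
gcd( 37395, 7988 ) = 1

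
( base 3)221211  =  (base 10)697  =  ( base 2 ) 1010111001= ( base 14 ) 37b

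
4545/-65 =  - 70 +1/13  =  - 69.92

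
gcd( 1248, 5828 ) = 4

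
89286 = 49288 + 39998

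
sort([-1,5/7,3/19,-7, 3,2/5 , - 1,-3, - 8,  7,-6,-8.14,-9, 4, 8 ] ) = [ - 9,-8.14, - 8  , - 7,-6, - 3, - 1, - 1,3/19,2/5,5/7, 3, 4,7, 8 ] 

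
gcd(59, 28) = 1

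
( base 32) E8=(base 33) dr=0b111001000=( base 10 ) 456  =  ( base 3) 121220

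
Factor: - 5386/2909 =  - 2^1*2693^1*2909^( - 1 )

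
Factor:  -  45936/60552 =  - 22/29 = - 2^1*11^1*29^(  -  1)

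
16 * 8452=135232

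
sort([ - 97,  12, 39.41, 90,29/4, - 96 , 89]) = [ - 97, - 96, 29/4, 12,39.41, 89,90] 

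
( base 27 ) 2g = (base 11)64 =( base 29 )2C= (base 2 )1000110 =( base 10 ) 70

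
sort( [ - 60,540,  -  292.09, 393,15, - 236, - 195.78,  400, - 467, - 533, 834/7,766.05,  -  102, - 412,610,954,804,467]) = [ - 533 , - 467, - 412, - 292.09,-236,  -  195.78, - 102, - 60,15,834/7,393, 400,467,540,610,  766.05,804,954 ] 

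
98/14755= 98/14755 = 0.01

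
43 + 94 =137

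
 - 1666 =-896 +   -  770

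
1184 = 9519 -8335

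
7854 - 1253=6601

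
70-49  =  21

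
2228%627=347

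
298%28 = 18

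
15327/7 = 15327/7 = 2189.57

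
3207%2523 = 684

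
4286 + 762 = 5048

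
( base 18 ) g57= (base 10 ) 5281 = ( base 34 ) 4JB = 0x14A1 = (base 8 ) 12241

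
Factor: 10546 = 2^1*5273^1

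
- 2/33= - 2/33 = -0.06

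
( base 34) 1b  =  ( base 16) 2D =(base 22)21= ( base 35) 1a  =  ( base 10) 45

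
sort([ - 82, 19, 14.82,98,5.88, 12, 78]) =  [ - 82, 5.88,12,  14.82,19, 78,98] 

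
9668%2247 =680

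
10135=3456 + 6679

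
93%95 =93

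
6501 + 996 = 7497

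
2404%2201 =203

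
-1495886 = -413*3622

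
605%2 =1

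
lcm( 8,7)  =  56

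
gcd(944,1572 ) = 4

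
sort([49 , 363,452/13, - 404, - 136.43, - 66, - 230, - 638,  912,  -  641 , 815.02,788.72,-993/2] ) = [ - 641, - 638, - 993/2, - 404, - 230, - 136.43,-66, 452/13,49, 363,788.72, 815.02, 912 ]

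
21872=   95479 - 73607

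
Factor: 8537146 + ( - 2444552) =6092594 = 2^1*3046297^1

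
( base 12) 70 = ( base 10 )84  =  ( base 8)124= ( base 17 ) 4g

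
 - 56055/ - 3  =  18685/1 = 18685.00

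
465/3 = 155 =155.00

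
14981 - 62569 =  - 47588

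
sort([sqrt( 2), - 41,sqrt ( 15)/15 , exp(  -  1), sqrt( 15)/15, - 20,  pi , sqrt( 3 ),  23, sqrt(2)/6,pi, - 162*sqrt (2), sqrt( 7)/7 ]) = [ - 162*sqrt (2) , - 41,-20,sqrt (2)/6,sqrt ( 15) /15,sqrt(15) /15, exp(-1 ),sqrt(7) /7 , sqrt( 2), sqrt( 3),pi, pi,  23 ] 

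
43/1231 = 43/1231 = 0.03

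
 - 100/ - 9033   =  100/9033= 0.01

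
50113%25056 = 1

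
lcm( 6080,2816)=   267520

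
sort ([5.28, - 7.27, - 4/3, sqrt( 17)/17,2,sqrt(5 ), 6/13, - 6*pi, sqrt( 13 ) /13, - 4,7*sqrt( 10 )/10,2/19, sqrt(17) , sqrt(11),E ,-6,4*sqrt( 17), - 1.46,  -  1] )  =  [  -  6*pi,  -  7.27, - 6, - 4, - 1.46,  -  4/3,  -  1, 2/19,sqrt( 17)/17,  sqrt (13 )/13,6/13,2,7*sqrt ( 10 )/10,  sqrt (5),E,sqrt( 11 ),sqrt(17 ) , 5.28,4*sqrt( 17)] 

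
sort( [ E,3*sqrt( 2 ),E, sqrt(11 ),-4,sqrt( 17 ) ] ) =[ - 4,E,E,  sqrt(11 ), sqrt (17),3*sqrt( 2 ) ]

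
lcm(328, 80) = 3280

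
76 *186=14136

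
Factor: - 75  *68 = -2^2*3^1 *5^2*17^1 = - 5100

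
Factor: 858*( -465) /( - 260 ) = 3069/2 =2^( -1 )*3^2*11^1 * 31^1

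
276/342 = 46/57 =0.81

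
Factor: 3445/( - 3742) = - 2^( - 1)*5^1*13^1*53^1*1871^(-1)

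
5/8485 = 1/1697 = 0.00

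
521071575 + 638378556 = 1159450131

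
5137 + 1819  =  6956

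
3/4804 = 3/4804  =  0.00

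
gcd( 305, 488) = 61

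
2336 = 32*73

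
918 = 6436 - 5518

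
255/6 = 42 + 1/2 = 42.50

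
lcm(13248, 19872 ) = 39744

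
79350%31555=16240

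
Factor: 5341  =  7^2*109^1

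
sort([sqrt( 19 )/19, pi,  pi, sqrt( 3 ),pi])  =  [sqrt( 19 ) /19,sqrt( 3 ), pi, pi, pi ] 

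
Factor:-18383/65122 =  - 2^( - 1) * 31^1 * 593^1  *  32561^( - 1 )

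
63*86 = 5418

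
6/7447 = 6/7447 = 0.00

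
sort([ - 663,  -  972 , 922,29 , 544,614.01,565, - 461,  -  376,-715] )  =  [-972, - 715, - 663,-461, - 376,29,544,565, 614.01,922]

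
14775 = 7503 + 7272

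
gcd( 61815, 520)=65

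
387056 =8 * 48382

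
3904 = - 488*( - 8)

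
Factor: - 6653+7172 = 3^1  *173^1 = 519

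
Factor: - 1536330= -2^1*3^1 * 5^1*83^1*617^1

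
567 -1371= - 804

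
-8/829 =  - 8/829 = -0.01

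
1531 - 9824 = -8293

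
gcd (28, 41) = 1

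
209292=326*642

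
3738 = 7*534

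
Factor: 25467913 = 71^1 * 358703^1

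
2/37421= 2/37421= 0.00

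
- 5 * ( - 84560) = 422800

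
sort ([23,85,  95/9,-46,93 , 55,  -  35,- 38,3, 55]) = [  -  46, -38 ,-35, 3,95/9, 23, 55,  55, 85,93] 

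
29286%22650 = 6636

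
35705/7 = 35705/7= 5100.71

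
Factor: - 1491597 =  - 3^2*17^1*9749^1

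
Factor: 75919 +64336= 140255 = 5^1*28051^1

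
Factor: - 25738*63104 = - 1624170752 = - 2^8*17^2*29^1*757^1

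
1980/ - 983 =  - 3  +  969/983 = - 2.01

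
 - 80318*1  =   - 80318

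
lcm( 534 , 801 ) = 1602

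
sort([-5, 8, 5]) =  [- 5, 5 , 8 ] 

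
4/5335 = 4/5335 = 0.00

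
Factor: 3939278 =2^1*7^1 * 53^1*5309^1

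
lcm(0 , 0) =0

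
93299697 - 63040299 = 30259398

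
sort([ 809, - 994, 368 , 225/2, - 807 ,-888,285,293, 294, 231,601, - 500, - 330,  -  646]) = [ - 994, - 888, - 807,- 646, - 500, - 330,225/2,231,285,  293, 294,  368, 601, 809]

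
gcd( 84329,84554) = 1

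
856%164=36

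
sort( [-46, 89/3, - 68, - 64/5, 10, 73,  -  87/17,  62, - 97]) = [-97, -68, - 46, - 64/5, - 87/17 , 10,  89/3,  62,73]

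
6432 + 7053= 13485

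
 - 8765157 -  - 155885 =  - 8609272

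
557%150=107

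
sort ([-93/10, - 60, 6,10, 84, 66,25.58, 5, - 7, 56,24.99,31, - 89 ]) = [- 89,-60, - 93/10,-7, 5,6,10, 24.99, 25.58,31,56 , 66 , 84]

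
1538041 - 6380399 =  -4842358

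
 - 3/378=-1 + 125/126= - 0.01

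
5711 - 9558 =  -3847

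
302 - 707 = - 405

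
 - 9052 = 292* ( - 31 ) 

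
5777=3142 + 2635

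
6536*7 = 45752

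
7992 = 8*999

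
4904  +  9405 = 14309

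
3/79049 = 3/79049  =  0.00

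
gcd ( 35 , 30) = 5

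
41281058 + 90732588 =132013646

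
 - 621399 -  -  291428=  - 329971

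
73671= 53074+20597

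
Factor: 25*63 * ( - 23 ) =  - 36225 = - 3^2 * 5^2 * 7^1 * 23^1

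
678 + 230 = 908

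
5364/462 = 894/77 = 11.61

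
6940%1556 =716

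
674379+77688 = 752067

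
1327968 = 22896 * 58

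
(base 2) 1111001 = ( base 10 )121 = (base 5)441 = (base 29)45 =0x79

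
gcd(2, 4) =2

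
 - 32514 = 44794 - 77308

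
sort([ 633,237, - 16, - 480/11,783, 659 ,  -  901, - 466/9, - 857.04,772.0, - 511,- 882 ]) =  [ - 901, - 882, - 857.04, - 511, - 466/9, - 480/11,  -  16 , 237, 633,659,772.0,  783 ]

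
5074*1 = 5074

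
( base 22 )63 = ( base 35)3u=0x87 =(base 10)135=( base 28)4n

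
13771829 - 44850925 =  - 31079096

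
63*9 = 567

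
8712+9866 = 18578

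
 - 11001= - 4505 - 6496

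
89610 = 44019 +45591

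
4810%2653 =2157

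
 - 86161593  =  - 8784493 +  - 77377100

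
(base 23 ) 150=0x284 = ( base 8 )1204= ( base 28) N0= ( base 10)644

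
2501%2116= 385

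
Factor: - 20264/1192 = -17=- 17^1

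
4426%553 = 2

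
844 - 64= 780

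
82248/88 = 10281/11 = 934.64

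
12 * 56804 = 681648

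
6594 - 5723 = 871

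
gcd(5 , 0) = 5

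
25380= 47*540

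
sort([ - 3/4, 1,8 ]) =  [ - 3/4, 1, 8 ] 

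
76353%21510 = 11823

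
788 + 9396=10184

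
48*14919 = 716112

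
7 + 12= 19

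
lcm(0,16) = 0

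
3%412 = 3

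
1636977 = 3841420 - 2204443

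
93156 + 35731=128887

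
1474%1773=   1474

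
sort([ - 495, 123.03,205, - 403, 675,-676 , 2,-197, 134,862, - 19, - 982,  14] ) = [ -982, - 676, - 495, - 403, - 197,- 19, 2 , 14, 123.03, 134,205,675,862]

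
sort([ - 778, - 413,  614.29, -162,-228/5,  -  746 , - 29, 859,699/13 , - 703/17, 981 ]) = [ - 778, -746, - 413,-162, - 228/5, - 703/17,-29, 699/13,614.29,859,981]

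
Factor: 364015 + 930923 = 1294938 = 2^1*3^2*71941^1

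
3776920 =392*9635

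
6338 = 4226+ 2112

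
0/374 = 0=0.00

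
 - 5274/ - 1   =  5274/1 = 5274.00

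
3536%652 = 276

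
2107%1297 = 810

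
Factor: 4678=2^1*2339^1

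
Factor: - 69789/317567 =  - 3^1*43^1*587^( - 1) = -129/587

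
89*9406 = 837134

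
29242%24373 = 4869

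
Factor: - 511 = -7^1*73^1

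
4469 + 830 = 5299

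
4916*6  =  29496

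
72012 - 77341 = -5329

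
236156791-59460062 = 176696729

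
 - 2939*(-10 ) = 29390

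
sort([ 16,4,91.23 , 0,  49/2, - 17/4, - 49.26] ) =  [ - 49.26, - 17/4, 0,  4,16 , 49/2,91.23 ]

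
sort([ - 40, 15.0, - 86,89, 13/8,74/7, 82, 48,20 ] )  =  [ - 86,-40,13/8, 74/7,15.0,20,48,82,  89 ]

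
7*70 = 490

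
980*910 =891800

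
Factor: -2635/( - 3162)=2^( - 1) * 3^( - 1)*  5^1= 5/6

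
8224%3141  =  1942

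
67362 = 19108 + 48254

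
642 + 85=727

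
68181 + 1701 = 69882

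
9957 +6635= 16592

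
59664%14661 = 1020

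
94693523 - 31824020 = 62869503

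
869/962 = 869/962=0.90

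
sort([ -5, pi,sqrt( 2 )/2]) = [-5, sqrt (2 )/2,  pi] 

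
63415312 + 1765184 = 65180496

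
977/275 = 977/275=3.55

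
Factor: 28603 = 28603^1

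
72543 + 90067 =162610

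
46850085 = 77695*603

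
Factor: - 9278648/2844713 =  - 2^3*151^1*7681^1 * 2844713^( - 1)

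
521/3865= 521/3865= 0.13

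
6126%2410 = 1306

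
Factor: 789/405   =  263/135 = 3^( - 3)*5^( - 1 )*263^1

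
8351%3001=2349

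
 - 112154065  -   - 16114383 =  - 96039682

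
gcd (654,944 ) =2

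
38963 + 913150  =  952113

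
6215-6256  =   - 41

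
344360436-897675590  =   - 553315154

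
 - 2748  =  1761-4509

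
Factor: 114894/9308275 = 2^1*3^2 * 5^( - 2)*13^1*29^( - 1 )*37^( - 1)*347^( - 1) * 491^1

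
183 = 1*183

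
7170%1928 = 1386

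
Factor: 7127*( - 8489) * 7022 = - 424838745266=-  2^1*13^1*653^1*3511^1*7127^1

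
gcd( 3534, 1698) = 6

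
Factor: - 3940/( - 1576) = 5/2=2^ ( - 1)*5^1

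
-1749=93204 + - 94953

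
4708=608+4100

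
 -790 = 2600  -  3390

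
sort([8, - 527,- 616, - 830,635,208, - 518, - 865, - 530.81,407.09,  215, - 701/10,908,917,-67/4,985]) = [ - 865, - 830, - 616 , - 530.81,  -  527, - 518, - 701/10,  -  67/4,8 , 208,215, 407.09, 635,908, 917,985] 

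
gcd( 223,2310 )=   1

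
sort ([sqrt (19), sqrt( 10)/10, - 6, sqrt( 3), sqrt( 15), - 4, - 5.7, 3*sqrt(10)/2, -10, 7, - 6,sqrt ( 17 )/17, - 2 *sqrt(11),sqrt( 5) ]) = [ - 10, - 2*sqrt( 11), - 6 , - 6, - 5.7, - 4,sqrt( 17)/17, sqrt( 10)/10, sqrt(3), sqrt( 5),sqrt( 15), sqrt( 19),3*sqrt( 10 )/2,7 ]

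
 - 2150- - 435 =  - 1715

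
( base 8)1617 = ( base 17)32A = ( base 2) 1110001111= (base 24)1DN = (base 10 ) 911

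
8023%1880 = 503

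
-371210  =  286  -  371496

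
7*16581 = 116067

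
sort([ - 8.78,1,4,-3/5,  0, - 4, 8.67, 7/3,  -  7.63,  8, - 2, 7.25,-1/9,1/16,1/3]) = [ - 8.78,-7.63,-4, - 2, -3/5, - 1/9, 0, 1/16,1/3,1,7/3,4,  7.25,8,8.67]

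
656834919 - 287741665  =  369093254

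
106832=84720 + 22112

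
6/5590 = 3/2795= 0.00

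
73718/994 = 74 + 81/497 = 74.16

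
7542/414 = 18 + 5/23 = 18.22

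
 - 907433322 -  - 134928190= -772505132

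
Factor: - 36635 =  - 5^1 * 17^1*431^1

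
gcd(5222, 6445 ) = 1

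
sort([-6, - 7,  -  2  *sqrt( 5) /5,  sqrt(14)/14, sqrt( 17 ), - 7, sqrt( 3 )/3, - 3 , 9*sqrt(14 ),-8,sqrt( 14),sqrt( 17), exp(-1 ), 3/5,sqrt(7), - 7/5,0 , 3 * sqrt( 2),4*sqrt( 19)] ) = [-8,  -  7, - 7,-6, -3,-7/5,  -  2*sqrt( 5) /5,0, sqrt(14)/14, exp(-1 ),  sqrt(3) /3,  3/5, sqrt(7), sqrt( 14 ),  sqrt( 17 ),sqrt( 17 ), 3*sqrt (2),  4*sqrt (19),9*sqrt( 14) ] 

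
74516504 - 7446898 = 67069606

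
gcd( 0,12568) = 12568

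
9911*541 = 5361851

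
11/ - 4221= -1 + 4210/4221 = -0.00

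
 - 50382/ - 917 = 54 + 864/917 =54.94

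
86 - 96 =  -10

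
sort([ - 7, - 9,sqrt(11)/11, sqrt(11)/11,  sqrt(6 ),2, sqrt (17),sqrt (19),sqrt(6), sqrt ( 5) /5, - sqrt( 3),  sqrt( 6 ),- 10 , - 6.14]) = [ - 10,-9,-7,  -  6.14,- sqrt (3 ) , sqrt (11)/11,  sqrt( 11)/11,sqrt(5 )/5,2,  sqrt(6 ), sqrt(6 ) , sqrt ( 6 ), sqrt( 17), sqrt(19)] 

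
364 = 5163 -4799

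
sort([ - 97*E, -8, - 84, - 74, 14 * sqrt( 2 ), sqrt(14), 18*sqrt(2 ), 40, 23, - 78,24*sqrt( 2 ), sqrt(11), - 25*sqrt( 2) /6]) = [-97*E,-84,-78,-74, - 8,-25*sqrt( 2 ) /6 , sqrt(  11), sqrt( 14 ) , 14*sqrt(2), 23, 18* sqrt( 2), 24 * sqrt(2),40 ] 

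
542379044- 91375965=451003079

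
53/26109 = 53/26109 = 0.00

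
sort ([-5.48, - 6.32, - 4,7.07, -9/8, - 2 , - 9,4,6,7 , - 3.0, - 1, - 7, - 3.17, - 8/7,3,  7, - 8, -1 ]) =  [ - 9,-8, - 7, -6.32,  -  5.48, - 4, - 3.17, - 3.0,-2,-8/7,- 9/8 , - 1, - 1,3, 4 , 6,7 , 7,7.07 ] 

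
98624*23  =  2268352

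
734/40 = 18 + 7/20 = 18.35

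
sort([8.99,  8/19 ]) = [ 8/19, 8.99 ]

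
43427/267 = 43427/267 = 162.65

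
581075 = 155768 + 425307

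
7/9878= 7/9878 = 0.00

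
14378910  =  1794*8015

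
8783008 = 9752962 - 969954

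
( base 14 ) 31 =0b101011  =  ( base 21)21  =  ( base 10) 43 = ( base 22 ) 1l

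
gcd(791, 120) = 1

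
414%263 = 151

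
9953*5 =49765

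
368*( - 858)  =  -315744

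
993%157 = 51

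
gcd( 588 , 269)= 1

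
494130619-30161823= 463968796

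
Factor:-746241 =  -  3^1*41^1*6067^1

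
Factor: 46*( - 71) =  - 2^1 * 23^1*71^1 = - 3266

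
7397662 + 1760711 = 9158373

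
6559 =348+6211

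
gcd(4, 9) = 1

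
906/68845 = 906/68845 = 0.01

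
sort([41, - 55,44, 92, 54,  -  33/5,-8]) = [ - 55, - 8, - 33/5,41, 44, 54, 92 ]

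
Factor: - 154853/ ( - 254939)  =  17^1*29^( - 1 ) * 59^( - 1)*149^( -1)*9109^1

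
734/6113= 734/6113 = 0.12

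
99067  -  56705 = 42362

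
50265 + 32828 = 83093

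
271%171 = 100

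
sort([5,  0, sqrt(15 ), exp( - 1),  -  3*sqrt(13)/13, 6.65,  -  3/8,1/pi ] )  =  [  -  3 *sqrt( 13)/13, - 3/8,0 , 1/pi, exp( - 1),sqrt (15 ),5, 6.65 ]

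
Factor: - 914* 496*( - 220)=2^7*5^1*11^1*31^1*457^1 = 99735680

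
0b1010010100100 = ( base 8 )12244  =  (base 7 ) 21256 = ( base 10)5284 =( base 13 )2536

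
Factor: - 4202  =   - 2^1 * 11^1*191^1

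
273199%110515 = 52169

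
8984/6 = 1497 + 1/3 = 1497.33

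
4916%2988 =1928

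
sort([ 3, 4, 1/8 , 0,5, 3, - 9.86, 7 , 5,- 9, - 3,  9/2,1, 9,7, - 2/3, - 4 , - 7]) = [ - 9.86,- 9,  -  7, - 4,- 3, - 2/3,0, 1/8,1,3, 3, 4, 9/2, 5,5,7, 7, 9 ]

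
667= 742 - 75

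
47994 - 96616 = -48622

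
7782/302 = 3891/151= 25.77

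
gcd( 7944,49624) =8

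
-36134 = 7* ( - 5162)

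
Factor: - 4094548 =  - 2^2*239^1*4283^1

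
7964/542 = 14+188/271 = 14.69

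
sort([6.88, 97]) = [6.88,97]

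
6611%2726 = 1159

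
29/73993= 29/73993   =  0.00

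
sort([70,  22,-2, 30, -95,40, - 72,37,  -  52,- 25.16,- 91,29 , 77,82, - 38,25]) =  [-95,  -  91,  -  72,- 52,-38,  -  25.16,  -  2,22,25,29,30,37,40 , 70, 77, 82] 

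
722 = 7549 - 6827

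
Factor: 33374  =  2^1*11^1*37^1 * 41^1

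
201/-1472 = -1 + 1271/1472=- 0.14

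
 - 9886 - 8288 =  - 18174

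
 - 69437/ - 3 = 23145 + 2/3 = 23145.67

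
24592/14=12296/7  =  1756.57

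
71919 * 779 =56024901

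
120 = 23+97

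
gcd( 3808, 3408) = 16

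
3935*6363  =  25038405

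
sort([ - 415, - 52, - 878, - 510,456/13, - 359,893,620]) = [ - 878, - 510 , - 415, - 359, - 52 , 456/13,620,893]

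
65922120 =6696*9845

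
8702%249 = 236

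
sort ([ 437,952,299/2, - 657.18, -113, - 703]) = [ - 703, -657.18, - 113,299/2,437,952]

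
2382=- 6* ( - 397 )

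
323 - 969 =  - 646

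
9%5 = 4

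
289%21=16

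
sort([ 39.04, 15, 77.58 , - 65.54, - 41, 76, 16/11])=[ - 65.54, - 41, 16/11, 15,39.04, 76, 77.58 ] 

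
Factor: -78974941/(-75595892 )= 2^(- 2) * 43^(-1 ) * 103^1*  199^1*3853^1 * 439511^( - 1 ) 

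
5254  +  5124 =10378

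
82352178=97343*846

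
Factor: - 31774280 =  - 2^3*5^1*269^1  *2953^1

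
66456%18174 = 11934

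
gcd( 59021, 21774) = 1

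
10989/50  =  219+39/50 = 219.78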